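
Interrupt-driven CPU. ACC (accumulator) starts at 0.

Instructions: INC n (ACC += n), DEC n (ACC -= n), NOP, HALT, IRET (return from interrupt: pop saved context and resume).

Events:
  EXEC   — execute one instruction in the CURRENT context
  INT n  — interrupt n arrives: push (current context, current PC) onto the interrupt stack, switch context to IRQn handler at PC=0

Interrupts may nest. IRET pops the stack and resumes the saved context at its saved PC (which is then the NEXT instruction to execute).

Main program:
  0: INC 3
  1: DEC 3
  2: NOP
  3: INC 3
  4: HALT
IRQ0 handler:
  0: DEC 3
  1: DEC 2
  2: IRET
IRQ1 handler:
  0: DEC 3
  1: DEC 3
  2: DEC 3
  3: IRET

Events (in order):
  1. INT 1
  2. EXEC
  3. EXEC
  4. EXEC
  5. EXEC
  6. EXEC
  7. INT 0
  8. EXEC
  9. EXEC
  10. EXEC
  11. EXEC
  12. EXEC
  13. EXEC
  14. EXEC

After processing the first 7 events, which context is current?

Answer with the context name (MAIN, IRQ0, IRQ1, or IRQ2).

Answer: IRQ0

Derivation:
Event 1 (INT 1): INT 1 arrives: push (MAIN, PC=0), enter IRQ1 at PC=0 (depth now 1)
Event 2 (EXEC): [IRQ1] PC=0: DEC 3 -> ACC=-3
Event 3 (EXEC): [IRQ1] PC=1: DEC 3 -> ACC=-6
Event 4 (EXEC): [IRQ1] PC=2: DEC 3 -> ACC=-9
Event 5 (EXEC): [IRQ1] PC=3: IRET -> resume MAIN at PC=0 (depth now 0)
Event 6 (EXEC): [MAIN] PC=0: INC 3 -> ACC=-6
Event 7 (INT 0): INT 0 arrives: push (MAIN, PC=1), enter IRQ0 at PC=0 (depth now 1)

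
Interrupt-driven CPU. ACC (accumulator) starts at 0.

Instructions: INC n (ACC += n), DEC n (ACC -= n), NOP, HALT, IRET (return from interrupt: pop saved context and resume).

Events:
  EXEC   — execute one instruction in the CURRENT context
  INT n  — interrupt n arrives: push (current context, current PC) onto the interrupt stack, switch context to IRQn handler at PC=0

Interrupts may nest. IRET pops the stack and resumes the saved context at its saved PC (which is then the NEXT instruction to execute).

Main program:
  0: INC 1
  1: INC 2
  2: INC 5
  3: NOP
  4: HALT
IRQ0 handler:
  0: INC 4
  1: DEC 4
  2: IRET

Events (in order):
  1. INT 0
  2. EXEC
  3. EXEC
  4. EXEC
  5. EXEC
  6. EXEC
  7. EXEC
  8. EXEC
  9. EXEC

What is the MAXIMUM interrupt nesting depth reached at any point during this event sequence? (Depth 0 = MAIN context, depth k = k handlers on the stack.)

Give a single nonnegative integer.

Event 1 (INT 0): INT 0 arrives: push (MAIN, PC=0), enter IRQ0 at PC=0 (depth now 1) [depth=1]
Event 2 (EXEC): [IRQ0] PC=0: INC 4 -> ACC=4 [depth=1]
Event 3 (EXEC): [IRQ0] PC=1: DEC 4 -> ACC=0 [depth=1]
Event 4 (EXEC): [IRQ0] PC=2: IRET -> resume MAIN at PC=0 (depth now 0) [depth=0]
Event 5 (EXEC): [MAIN] PC=0: INC 1 -> ACC=1 [depth=0]
Event 6 (EXEC): [MAIN] PC=1: INC 2 -> ACC=3 [depth=0]
Event 7 (EXEC): [MAIN] PC=2: INC 5 -> ACC=8 [depth=0]
Event 8 (EXEC): [MAIN] PC=3: NOP [depth=0]
Event 9 (EXEC): [MAIN] PC=4: HALT [depth=0]
Max depth observed: 1

Answer: 1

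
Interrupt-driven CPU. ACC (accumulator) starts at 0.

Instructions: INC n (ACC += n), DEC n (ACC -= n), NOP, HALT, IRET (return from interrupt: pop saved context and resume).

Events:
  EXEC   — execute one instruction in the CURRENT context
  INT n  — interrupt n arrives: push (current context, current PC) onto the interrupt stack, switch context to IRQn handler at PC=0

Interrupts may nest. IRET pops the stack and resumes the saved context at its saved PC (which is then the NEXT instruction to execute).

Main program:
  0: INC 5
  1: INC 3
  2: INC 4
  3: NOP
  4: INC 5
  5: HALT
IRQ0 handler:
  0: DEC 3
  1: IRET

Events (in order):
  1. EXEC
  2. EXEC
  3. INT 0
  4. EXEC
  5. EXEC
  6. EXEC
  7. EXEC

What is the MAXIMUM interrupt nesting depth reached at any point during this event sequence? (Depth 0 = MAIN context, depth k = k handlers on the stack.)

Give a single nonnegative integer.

Answer: 1

Derivation:
Event 1 (EXEC): [MAIN] PC=0: INC 5 -> ACC=5 [depth=0]
Event 2 (EXEC): [MAIN] PC=1: INC 3 -> ACC=8 [depth=0]
Event 3 (INT 0): INT 0 arrives: push (MAIN, PC=2), enter IRQ0 at PC=0 (depth now 1) [depth=1]
Event 4 (EXEC): [IRQ0] PC=0: DEC 3 -> ACC=5 [depth=1]
Event 5 (EXEC): [IRQ0] PC=1: IRET -> resume MAIN at PC=2 (depth now 0) [depth=0]
Event 6 (EXEC): [MAIN] PC=2: INC 4 -> ACC=9 [depth=0]
Event 7 (EXEC): [MAIN] PC=3: NOP [depth=0]
Max depth observed: 1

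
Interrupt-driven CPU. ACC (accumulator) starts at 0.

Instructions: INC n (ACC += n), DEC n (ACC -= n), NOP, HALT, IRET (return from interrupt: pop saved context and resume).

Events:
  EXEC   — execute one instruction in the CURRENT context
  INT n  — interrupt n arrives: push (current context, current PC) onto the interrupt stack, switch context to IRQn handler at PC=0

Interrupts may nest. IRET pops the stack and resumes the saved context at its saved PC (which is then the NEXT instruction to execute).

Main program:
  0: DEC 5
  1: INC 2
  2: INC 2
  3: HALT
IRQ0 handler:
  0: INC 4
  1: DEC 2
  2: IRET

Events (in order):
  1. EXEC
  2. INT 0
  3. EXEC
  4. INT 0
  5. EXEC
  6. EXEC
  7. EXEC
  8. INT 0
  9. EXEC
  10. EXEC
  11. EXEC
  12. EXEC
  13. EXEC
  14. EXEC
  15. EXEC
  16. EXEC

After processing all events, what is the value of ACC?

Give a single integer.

Answer: 5

Derivation:
Event 1 (EXEC): [MAIN] PC=0: DEC 5 -> ACC=-5
Event 2 (INT 0): INT 0 arrives: push (MAIN, PC=1), enter IRQ0 at PC=0 (depth now 1)
Event 3 (EXEC): [IRQ0] PC=0: INC 4 -> ACC=-1
Event 4 (INT 0): INT 0 arrives: push (IRQ0, PC=1), enter IRQ0 at PC=0 (depth now 2)
Event 5 (EXEC): [IRQ0] PC=0: INC 4 -> ACC=3
Event 6 (EXEC): [IRQ0] PC=1: DEC 2 -> ACC=1
Event 7 (EXEC): [IRQ0] PC=2: IRET -> resume IRQ0 at PC=1 (depth now 1)
Event 8 (INT 0): INT 0 arrives: push (IRQ0, PC=1), enter IRQ0 at PC=0 (depth now 2)
Event 9 (EXEC): [IRQ0] PC=0: INC 4 -> ACC=5
Event 10 (EXEC): [IRQ0] PC=1: DEC 2 -> ACC=3
Event 11 (EXEC): [IRQ0] PC=2: IRET -> resume IRQ0 at PC=1 (depth now 1)
Event 12 (EXEC): [IRQ0] PC=1: DEC 2 -> ACC=1
Event 13 (EXEC): [IRQ0] PC=2: IRET -> resume MAIN at PC=1 (depth now 0)
Event 14 (EXEC): [MAIN] PC=1: INC 2 -> ACC=3
Event 15 (EXEC): [MAIN] PC=2: INC 2 -> ACC=5
Event 16 (EXEC): [MAIN] PC=3: HALT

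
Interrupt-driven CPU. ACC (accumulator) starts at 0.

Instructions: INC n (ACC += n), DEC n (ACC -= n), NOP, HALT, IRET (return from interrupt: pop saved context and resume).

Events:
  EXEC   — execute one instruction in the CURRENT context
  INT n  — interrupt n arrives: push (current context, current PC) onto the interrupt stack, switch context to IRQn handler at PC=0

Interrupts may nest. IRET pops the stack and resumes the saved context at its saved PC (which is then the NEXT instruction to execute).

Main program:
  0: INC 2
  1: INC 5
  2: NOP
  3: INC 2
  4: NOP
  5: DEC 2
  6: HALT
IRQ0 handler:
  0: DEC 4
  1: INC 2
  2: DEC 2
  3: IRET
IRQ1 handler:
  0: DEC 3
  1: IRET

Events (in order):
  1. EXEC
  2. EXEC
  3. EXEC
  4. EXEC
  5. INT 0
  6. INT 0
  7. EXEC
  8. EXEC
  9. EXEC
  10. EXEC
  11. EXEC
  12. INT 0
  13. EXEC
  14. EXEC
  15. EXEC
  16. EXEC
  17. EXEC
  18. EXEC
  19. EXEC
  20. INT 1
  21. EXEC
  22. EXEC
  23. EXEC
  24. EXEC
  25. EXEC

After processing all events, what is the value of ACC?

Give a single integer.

Answer: -8

Derivation:
Event 1 (EXEC): [MAIN] PC=0: INC 2 -> ACC=2
Event 2 (EXEC): [MAIN] PC=1: INC 5 -> ACC=7
Event 3 (EXEC): [MAIN] PC=2: NOP
Event 4 (EXEC): [MAIN] PC=3: INC 2 -> ACC=9
Event 5 (INT 0): INT 0 arrives: push (MAIN, PC=4), enter IRQ0 at PC=0 (depth now 1)
Event 6 (INT 0): INT 0 arrives: push (IRQ0, PC=0), enter IRQ0 at PC=0 (depth now 2)
Event 7 (EXEC): [IRQ0] PC=0: DEC 4 -> ACC=5
Event 8 (EXEC): [IRQ0] PC=1: INC 2 -> ACC=7
Event 9 (EXEC): [IRQ0] PC=2: DEC 2 -> ACC=5
Event 10 (EXEC): [IRQ0] PC=3: IRET -> resume IRQ0 at PC=0 (depth now 1)
Event 11 (EXEC): [IRQ0] PC=0: DEC 4 -> ACC=1
Event 12 (INT 0): INT 0 arrives: push (IRQ0, PC=1), enter IRQ0 at PC=0 (depth now 2)
Event 13 (EXEC): [IRQ0] PC=0: DEC 4 -> ACC=-3
Event 14 (EXEC): [IRQ0] PC=1: INC 2 -> ACC=-1
Event 15 (EXEC): [IRQ0] PC=2: DEC 2 -> ACC=-3
Event 16 (EXEC): [IRQ0] PC=3: IRET -> resume IRQ0 at PC=1 (depth now 1)
Event 17 (EXEC): [IRQ0] PC=1: INC 2 -> ACC=-1
Event 18 (EXEC): [IRQ0] PC=2: DEC 2 -> ACC=-3
Event 19 (EXEC): [IRQ0] PC=3: IRET -> resume MAIN at PC=4 (depth now 0)
Event 20 (INT 1): INT 1 arrives: push (MAIN, PC=4), enter IRQ1 at PC=0 (depth now 1)
Event 21 (EXEC): [IRQ1] PC=0: DEC 3 -> ACC=-6
Event 22 (EXEC): [IRQ1] PC=1: IRET -> resume MAIN at PC=4 (depth now 0)
Event 23 (EXEC): [MAIN] PC=4: NOP
Event 24 (EXEC): [MAIN] PC=5: DEC 2 -> ACC=-8
Event 25 (EXEC): [MAIN] PC=6: HALT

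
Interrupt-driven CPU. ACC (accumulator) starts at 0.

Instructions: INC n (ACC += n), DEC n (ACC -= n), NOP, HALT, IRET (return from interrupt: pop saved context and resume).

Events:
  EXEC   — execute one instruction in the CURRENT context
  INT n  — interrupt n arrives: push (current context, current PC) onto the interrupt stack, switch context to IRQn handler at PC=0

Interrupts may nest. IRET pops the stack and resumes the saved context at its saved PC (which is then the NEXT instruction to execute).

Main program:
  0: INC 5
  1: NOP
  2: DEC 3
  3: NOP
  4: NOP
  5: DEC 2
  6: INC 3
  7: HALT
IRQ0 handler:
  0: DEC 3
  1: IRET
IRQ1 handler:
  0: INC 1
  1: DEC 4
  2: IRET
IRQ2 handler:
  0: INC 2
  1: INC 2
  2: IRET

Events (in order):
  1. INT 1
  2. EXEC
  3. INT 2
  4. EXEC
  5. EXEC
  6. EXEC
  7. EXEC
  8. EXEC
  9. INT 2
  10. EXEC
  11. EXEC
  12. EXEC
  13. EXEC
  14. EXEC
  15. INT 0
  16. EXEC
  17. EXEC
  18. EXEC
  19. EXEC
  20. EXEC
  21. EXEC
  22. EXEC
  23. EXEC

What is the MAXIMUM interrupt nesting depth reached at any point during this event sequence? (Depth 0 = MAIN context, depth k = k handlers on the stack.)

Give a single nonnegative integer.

Answer: 2

Derivation:
Event 1 (INT 1): INT 1 arrives: push (MAIN, PC=0), enter IRQ1 at PC=0 (depth now 1) [depth=1]
Event 2 (EXEC): [IRQ1] PC=0: INC 1 -> ACC=1 [depth=1]
Event 3 (INT 2): INT 2 arrives: push (IRQ1, PC=1), enter IRQ2 at PC=0 (depth now 2) [depth=2]
Event 4 (EXEC): [IRQ2] PC=0: INC 2 -> ACC=3 [depth=2]
Event 5 (EXEC): [IRQ2] PC=1: INC 2 -> ACC=5 [depth=2]
Event 6 (EXEC): [IRQ2] PC=2: IRET -> resume IRQ1 at PC=1 (depth now 1) [depth=1]
Event 7 (EXEC): [IRQ1] PC=1: DEC 4 -> ACC=1 [depth=1]
Event 8 (EXEC): [IRQ1] PC=2: IRET -> resume MAIN at PC=0 (depth now 0) [depth=0]
Event 9 (INT 2): INT 2 arrives: push (MAIN, PC=0), enter IRQ2 at PC=0 (depth now 1) [depth=1]
Event 10 (EXEC): [IRQ2] PC=0: INC 2 -> ACC=3 [depth=1]
Event 11 (EXEC): [IRQ2] PC=1: INC 2 -> ACC=5 [depth=1]
Event 12 (EXEC): [IRQ2] PC=2: IRET -> resume MAIN at PC=0 (depth now 0) [depth=0]
Event 13 (EXEC): [MAIN] PC=0: INC 5 -> ACC=10 [depth=0]
Event 14 (EXEC): [MAIN] PC=1: NOP [depth=0]
Event 15 (INT 0): INT 0 arrives: push (MAIN, PC=2), enter IRQ0 at PC=0 (depth now 1) [depth=1]
Event 16 (EXEC): [IRQ0] PC=0: DEC 3 -> ACC=7 [depth=1]
Event 17 (EXEC): [IRQ0] PC=1: IRET -> resume MAIN at PC=2 (depth now 0) [depth=0]
Event 18 (EXEC): [MAIN] PC=2: DEC 3 -> ACC=4 [depth=0]
Event 19 (EXEC): [MAIN] PC=3: NOP [depth=0]
Event 20 (EXEC): [MAIN] PC=4: NOP [depth=0]
Event 21 (EXEC): [MAIN] PC=5: DEC 2 -> ACC=2 [depth=0]
Event 22 (EXEC): [MAIN] PC=6: INC 3 -> ACC=5 [depth=0]
Event 23 (EXEC): [MAIN] PC=7: HALT [depth=0]
Max depth observed: 2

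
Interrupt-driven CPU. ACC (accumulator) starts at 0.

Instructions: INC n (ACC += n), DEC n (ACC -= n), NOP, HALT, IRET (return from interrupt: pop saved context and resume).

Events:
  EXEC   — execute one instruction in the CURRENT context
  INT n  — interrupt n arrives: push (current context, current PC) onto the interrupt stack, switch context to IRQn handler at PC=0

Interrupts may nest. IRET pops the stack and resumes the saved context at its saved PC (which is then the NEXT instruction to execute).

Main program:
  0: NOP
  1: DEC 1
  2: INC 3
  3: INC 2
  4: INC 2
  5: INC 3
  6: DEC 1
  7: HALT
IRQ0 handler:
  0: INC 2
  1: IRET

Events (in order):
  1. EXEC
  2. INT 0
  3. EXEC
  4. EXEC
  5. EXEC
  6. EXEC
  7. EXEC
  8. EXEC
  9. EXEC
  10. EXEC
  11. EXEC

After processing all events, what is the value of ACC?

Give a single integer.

Event 1 (EXEC): [MAIN] PC=0: NOP
Event 2 (INT 0): INT 0 arrives: push (MAIN, PC=1), enter IRQ0 at PC=0 (depth now 1)
Event 3 (EXEC): [IRQ0] PC=0: INC 2 -> ACC=2
Event 4 (EXEC): [IRQ0] PC=1: IRET -> resume MAIN at PC=1 (depth now 0)
Event 5 (EXEC): [MAIN] PC=1: DEC 1 -> ACC=1
Event 6 (EXEC): [MAIN] PC=2: INC 3 -> ACC=4
Event 7 (EXEC): [MAIN] PC=3: INC 2 -> ACC=6
Event 8 (EXEC): [MAIN] PC=4: INC 2 -> ACC=8
Event 9 (EXEC): [MAIN] PC=5: INC 3 -> ACC=11
Event 10 (EXEC): [MAIN] PC=6: DEC 1 -> ACC=10
Event 11 (EXEC): [MAIN] PC=7: HALT

Answer: 10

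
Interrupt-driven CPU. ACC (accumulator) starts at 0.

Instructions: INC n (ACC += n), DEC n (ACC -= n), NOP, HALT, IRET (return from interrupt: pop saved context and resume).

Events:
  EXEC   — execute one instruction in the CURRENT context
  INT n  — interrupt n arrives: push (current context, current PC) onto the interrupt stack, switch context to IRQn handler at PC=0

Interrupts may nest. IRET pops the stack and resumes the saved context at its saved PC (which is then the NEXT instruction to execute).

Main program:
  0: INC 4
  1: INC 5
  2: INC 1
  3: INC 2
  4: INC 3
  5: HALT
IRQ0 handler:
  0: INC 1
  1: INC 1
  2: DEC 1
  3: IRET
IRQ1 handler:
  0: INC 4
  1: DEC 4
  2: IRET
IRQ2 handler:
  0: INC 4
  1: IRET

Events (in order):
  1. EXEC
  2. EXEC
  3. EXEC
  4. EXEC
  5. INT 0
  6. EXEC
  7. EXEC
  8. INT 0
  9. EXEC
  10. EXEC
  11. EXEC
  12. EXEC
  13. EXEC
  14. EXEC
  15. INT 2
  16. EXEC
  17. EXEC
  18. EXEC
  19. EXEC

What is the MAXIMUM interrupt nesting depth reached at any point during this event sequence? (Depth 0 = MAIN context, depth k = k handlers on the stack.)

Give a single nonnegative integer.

Answer: 2

Derivation:
Event 1 (EXEC): [MAIN] PC=0: INC 4 -> ACC=4 [depth=0]
Event 2 (EXEC): [MAIN] PC=1: INC 5 -> ACC=9 [depth=0]
Event 3 (EXEC): [MAIN] PC=2: INC 1 -> ACC=10 [depth=0]
Event 4 (EXEC): [MAIN] PC=3: INC 2 -> ACC=12 [depth=0]
Event 5 (INT 0): INT 0 arrives: push (MAIN, PC=4), enter IRQ0 at PC=0 (depth now 1) [depth=1]
Event 6 (EXEC): [IRQ0] PC=0: INC 1 -> ACC=13 [depth=1]
Event 7 (EXEC): [IRQ0] PC=1: INC 1 -> ACC=14 [depth=1]
Event 8 (INT 0): INT 0 arrives: push (IRQ0, PC=2), enter IRQ0 at PC=0 (depth now 2) [depth=2]
Event 9 (EXEC): [IRQ0] PC=0: INC 1 -> ACC=15 [depth=2]
Event 10 (EXEC): [IRQ0] PC=1: INC 1 -> ACC=16 [depth=2]
Event 11 (EXEC): [IRQ0] PC=2: DEC 1 -> ACC=15 [depth=2]
Event 12 (EXEC): [IRQ0] PC=3: IRET -> resume IRQ0 at PC=2 (depth now 1) [depth=1]
Event 13 (EXEC): [IRQ0] PC=2: DEC 1 -> ACC=14 [depth=1]
Event 14 (EXEC): [IRQ0] PC=3: IRET -> resume MAIN at PC=4 (depth now 0) [depth=0]
Event 15 (INT 2): INT 2 arrives: push (MAIN, PC=4), enter IRQ2 at PC=0 (depth now 1) [depth=1]
Event 16 (EXEC): [IRQ2] PC=0: INC 4 -> ACC=18 [depth=1]
Event 17 (EXEC): [IRQ2] PC=1: IRET -> resume MAIN at PC=4 (depth now 0) [depth=0]
Event 18 (EXEC): [MAIN] PC=4: INC 3 -> ACC=21 [depth=0]
Event 19 (EXEC): [MAIN] PC=5: HALT [depth=0]
Max depth observed: 2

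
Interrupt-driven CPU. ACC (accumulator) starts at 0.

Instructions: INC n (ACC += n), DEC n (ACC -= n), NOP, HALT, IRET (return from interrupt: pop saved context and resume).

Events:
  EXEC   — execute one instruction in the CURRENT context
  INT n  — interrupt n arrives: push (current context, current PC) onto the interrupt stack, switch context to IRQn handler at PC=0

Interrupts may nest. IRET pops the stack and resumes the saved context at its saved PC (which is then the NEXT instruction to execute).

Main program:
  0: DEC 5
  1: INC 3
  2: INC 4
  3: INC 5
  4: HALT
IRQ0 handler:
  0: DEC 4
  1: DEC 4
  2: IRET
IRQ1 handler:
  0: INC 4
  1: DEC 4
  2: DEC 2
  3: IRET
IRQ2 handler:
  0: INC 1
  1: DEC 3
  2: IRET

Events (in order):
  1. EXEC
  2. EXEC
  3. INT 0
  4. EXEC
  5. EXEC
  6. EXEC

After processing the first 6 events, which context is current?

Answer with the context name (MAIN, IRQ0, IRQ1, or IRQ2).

Event 1 (EXEC): [MAIN] PC=0: DEC 5 -> ACC=-5
Event 2 (EXEC): [MAIN] PC=1: INC 3 -> ACC=-2
Event 3 (INT 0): INT 0 arrives: push (MAIN, PC=2), enter IRQ0 at PC=0 (depth now 1)
Event 4 (EXEC): [IRQ0] PC=0: DEC 4 -> ACC=-6
Event 5 (EXEC): [IRQ0] PC=1: DEC 4 -> ACC=-10
Event 6 (EXEC): [IRQ0] PC=2: IRET -> resume MAIN at PC=2 (depth now 0)

Answer: MAIN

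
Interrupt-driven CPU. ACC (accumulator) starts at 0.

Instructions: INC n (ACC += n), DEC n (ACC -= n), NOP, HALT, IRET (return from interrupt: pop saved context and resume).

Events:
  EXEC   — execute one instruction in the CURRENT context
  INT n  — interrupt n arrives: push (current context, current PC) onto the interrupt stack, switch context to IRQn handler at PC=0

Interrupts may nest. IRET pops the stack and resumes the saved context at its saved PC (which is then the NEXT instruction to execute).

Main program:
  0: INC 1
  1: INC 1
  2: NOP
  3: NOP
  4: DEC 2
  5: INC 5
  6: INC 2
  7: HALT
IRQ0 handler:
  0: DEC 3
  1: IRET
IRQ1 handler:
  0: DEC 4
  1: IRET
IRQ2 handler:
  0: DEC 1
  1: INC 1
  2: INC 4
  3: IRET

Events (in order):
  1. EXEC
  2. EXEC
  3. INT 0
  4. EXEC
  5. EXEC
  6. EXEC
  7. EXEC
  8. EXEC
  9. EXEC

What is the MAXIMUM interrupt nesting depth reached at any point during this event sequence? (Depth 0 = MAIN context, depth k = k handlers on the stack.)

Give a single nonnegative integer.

Answer: 1

Derivation:
Event 1 (EXEC): [MAIN] PC=0: INC 1 -> ACC=1 [depth=0]
Event 2 (EXEC): [MAIN] PC=1: INC 1 -> ACC=2 [depth=0]
Event 3 (INT 0): INT 0 arrives: push (MAIN, PC=2), enter IRQ0 at PC=0 (depth now 1) [depth=1]
Event 4 (EXEC): [IRQ0] PC=0: DEC 3 -> ACC=-1 [depth=1]
Event 5 (EXEC): [IRQ0] PC=1: IRET -> resume MAIN at PC=2 (depth now 0) [depth=0]
Event 6 (EXEC): [MAIN] PC=2: NOP [depth=0]
Event 7 (EXEC): [MAIN] PC=3: NOP [depth=0]
Event 8 (EXEC): [MAIN] PC=4: DEC 2 -> ACC=-3 [depth=0]
Event 9 (EXEC): [MAIN] PC=5: INC 5 -> ACC=2 [depth=0]
Max depth observed: 1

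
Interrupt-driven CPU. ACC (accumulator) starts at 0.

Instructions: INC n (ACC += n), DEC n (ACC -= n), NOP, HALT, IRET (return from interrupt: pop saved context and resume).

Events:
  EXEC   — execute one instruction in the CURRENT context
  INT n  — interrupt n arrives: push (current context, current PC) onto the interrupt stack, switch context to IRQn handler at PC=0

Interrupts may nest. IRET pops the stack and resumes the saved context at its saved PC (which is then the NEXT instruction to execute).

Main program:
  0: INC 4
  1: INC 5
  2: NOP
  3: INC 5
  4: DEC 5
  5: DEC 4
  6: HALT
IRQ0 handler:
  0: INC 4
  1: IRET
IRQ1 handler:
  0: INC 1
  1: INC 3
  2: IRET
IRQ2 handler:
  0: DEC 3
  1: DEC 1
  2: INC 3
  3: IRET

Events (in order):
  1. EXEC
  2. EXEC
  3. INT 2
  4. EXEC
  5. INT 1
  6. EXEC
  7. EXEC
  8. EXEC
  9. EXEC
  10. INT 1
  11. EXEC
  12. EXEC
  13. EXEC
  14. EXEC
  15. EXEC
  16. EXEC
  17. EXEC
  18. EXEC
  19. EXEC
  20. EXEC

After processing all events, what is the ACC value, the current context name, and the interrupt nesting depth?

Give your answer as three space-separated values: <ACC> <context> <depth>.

Event 1 (EXEC): [MAIN] PC=0: INC 4 -> ACC=4
Event 2 (EXEC): [MAIN] PC=1: INC 5 -> ACC=9
Event 3 (INT 2): INT 2 arrives: push (MAIN, PC=2), enter IRQ2 at PC=0 (depth now 1)
Event 4 (EXEC): [IRQ2] PC=0: DEC 3 -> ACC=6
Event 5 (INT 1): INT 1 arrives: push (IRQ2, PC=1), enter IRQ1 at PC=0 (depth now 2)
Event 6 (EXEC): [IRQ1] PC=0: INC 1 -> ACC=7
Event 7 (EXEC): [IRQ1] PC=1: INC 3 -> ACC=10
Event 8 (EXEC): [IRQ1] PC=2: IRET -> resume IRQ2 at PC=1 (depth now 1)
Event 9 (EXEC): [IRQ2] PC=1: DEC 1 -> ACC=9
Event 10 (INT 1): INT 1 arrives: push (IRQ2, PC=2), enter IRQ1 at PC=0 (depth now 2)
Event 11 (EXEC): [IRQ1] PC=0: INC 1 -> ACC=10
Event 12 (EXEC): [IRQ1] PC=1: INC 3 -> ACC=13
Event 13 (EXEC): [IRQ1] PC=2: IRET -> resume IRQ2 at PC=2 (depth now 1)
Event 14 (EXEC): [IRQ2] PC=2: INC 3 -> ACC=16
Event 15 (EXEC): [IRQ2] PC=3: IRET -> resume MAIN at PC=2 (depth now 0)
Event 16 (EXEC): [MAIN] PC=2: NOP
Event 17 (EXEC): [MAIN] PC=3: INC 5 -> ACC=21
Event 18 (EXEC): [MAIN] PC=4: DEC 5 -> ACC=16
Event 19 (EXEC): [MAIN] PC=5: DEC 4 -> ACC=12
Event 20 (EXEC): [MAIN] PC=6: HALT

Answer: 12 MAIN 0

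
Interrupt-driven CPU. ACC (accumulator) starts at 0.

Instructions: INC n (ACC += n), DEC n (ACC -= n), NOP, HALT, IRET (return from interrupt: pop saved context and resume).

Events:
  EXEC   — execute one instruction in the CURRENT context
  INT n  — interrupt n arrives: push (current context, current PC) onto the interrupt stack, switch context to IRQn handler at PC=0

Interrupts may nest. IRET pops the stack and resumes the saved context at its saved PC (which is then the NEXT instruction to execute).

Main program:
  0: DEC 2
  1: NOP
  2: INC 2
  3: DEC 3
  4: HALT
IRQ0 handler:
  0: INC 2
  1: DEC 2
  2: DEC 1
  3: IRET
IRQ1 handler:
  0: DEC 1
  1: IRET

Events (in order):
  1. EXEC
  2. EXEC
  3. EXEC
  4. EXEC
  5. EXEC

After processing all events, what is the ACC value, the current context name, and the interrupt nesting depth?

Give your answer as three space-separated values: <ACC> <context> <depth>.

Event 1 (EXEC): [MAIN] PC=0: DEC 2 -> ACC=-2
Event 2 (EXEC): [MAIN] PC=1: NOP
Event 3 (EXEC): [MAIN] PC=2: INC 2 -> ACC=0
Event 4 (EXEC): [MAIN] PC=3: DEC 3 -> ACC=-3
Event 5 (EXEC): [MAIN] PC=4: HALT

Answer: -3 MAIN 0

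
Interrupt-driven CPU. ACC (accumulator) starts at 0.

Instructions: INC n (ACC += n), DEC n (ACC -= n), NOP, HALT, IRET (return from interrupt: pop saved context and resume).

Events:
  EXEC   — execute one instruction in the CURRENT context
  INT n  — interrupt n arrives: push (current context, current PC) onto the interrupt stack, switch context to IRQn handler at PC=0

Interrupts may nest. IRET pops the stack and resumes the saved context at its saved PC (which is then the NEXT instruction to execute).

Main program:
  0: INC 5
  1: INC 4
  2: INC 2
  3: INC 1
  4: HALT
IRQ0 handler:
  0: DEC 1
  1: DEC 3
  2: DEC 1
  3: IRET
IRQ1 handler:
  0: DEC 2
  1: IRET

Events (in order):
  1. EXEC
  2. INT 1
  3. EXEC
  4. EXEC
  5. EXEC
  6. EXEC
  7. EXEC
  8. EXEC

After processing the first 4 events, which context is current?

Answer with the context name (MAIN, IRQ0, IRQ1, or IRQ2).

Answer: MAIN

Derivation:
Event 1 (EXEC): [MAIN] PC=0: INC 5 -> ACC=5
Event 2 (INT 1): INT 1 arrives: push (MAIN, PC=1), enter IRQ1 at PC=0 (depth now 1)
Event 3 (EXEC): [IRQ1] PC=0: DEC 2 -> ACC=3
Event 4 (EXEC): [IRQ1] PC=1: IRET -> resume MAIN at PC=1 (depth now 0)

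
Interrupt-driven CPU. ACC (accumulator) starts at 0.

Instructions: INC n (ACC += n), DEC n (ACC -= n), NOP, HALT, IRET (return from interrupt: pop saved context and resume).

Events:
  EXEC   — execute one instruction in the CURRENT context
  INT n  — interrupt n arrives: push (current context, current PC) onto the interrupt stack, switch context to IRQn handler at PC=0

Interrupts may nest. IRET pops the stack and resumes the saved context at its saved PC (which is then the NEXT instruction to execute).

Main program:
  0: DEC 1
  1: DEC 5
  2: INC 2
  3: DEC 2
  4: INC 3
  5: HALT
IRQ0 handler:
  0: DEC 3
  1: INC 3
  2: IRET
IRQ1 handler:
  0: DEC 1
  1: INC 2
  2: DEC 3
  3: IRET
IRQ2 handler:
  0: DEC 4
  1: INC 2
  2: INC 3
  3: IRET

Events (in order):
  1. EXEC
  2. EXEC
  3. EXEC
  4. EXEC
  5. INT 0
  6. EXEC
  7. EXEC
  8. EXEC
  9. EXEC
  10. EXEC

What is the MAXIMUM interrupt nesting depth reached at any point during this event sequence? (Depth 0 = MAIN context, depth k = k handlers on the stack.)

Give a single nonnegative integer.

Answer: 1

Derivation:
Event 1 (EXEC): [MAIN] PC=0: DEC 1 -> ACC=-1 [depth=0]
Event 2 (EXEC): [MAIN] PC=1: DEC 5 -> ACC=-6 [depth=0]
Event 3 (EXEC): [MAIN] PC=2: INC 2 -> ACC=-4 [depth=0]
Event 4 (EXEC): [MAIN] PC=3: DEC 2 -> ACC=-6 [depth=0]
Event 5 (INT 0): INT 0 arrives: push (MAIN, PC=4), enter IRQ0 at PC=0 (depth now 1) [depth=1]
Event 6 (EXEC): [IRQ0] PC=0: DEC 3 -> ACC=-9 [depth=1]
Event 7 (EXEC): [IRQ0] PC=1: INC 3 -> ACC=-6 [depth=1]
Event 8 (EXEC): [IRQ0] PC=2: IRET -> resume MAIN at PC=4 (depth now 0) [depth=0]
Event 9 (EXEC): [MAIN] PC=4: INC 3 -> ACC=-3 [depth=0]
Event 10 (EXEC): [MAIN] PC=5: HALT [depth=0]
Max depth observed: 1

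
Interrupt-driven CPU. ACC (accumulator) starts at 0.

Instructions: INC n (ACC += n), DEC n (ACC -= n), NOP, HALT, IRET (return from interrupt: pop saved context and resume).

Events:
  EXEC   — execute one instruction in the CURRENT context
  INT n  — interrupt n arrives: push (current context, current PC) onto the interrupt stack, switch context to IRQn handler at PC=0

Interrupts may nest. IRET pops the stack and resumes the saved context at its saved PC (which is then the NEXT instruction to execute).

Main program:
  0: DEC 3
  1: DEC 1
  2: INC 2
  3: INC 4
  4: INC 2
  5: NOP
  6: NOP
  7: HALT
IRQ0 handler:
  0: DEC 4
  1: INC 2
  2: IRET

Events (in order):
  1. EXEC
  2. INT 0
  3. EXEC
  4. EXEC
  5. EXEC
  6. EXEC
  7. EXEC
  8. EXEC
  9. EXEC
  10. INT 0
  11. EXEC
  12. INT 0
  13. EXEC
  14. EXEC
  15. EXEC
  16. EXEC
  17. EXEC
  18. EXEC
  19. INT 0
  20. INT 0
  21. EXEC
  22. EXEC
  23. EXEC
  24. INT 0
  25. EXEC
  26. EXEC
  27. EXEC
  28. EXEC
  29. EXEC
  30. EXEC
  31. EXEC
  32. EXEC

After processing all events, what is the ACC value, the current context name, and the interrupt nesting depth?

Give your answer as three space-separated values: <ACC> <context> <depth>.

Answer: -8 MAIN 0

Derivation:
Event 1 (EXEC): [MAIN] PC=0: DEC 3 -> ACC=-3
Event 2 (INT 0): INT 0 arrives: push (MAIN, PC=1), enter IRQ0 at PC=0 (depth now 1)
Event 3 (EXEC): [IRQ0] PC=0: DEC 4 -> ACC=-7
Event 4 (EXEC): [IRQ0] PC=1: INC 2 -> ACC=-5
Event 5 (EXEC): [IRQ0] PC=2: IRET -> resume MAIN at PC=1 (depth now 0)
Event 6 (EXEC): [MAIN] PC=1: DEC 1 -> ACC=-6
Event 7 (EXEC): [MAIN] PC=2: INC 2 -> ACC=-4
Event 8 (EXEC): [MAIN] PC=3: INC 4 -> ACC=0
Event 9 (EXEC): [MAIN] PC=4: INC 2 -> ACC=2
Event 10 (INT 0): INT 0 arrives: push (MAIN, PC=5), enter IRQ0 at PC=0 (depth now 1)
Event 11 (EXEC): [IRQ0] PC=0: DEC 4 -> ACC=-2
Event 12 (INT 0): INT 0 arrives: push (IRQ0, PC=1), enter IRQ0 at PC=0 (depth now 2)
Event 13 (EXEC): [IRQ0] PC=0: DEC 4 -> ACC=-6
Event 14 (EXEC): [IRQ0] PC=1: INC 2 -> ACC=-4
Event 15 (EXEC): [IRQ0] PC=2: IRET -> resume IRQ0 at PC=1 (depth now 1)
Event 16 (EXEC): [IRQ0] PC=1: INC 2 -> ACC=-2
Event 17 (EXEC): [IRQ0] PC=2: IRET -> resume MAIN at PC=5 (depth now 0)
Event 18 (EXEC): [MAIN] PC=5: NOP
Event 19 (INT 0): INT 0 arrives: push (MAIN, PC=6), enter IRQ0 at PC=0 (depth now 1)
Event 20 (INT 0): INT 0 arrives: push (IRQ0, PC=0), enter IRQ0 at PC=0 (depth now 2)
Event 21 (EXEC): [IRQ0] PC=0: DEC 4 -> ACC=-6
Event 22 (EXEC): [IRQ0] PC=1: INC 2 -> ACC=-4
Event 23 (EXEC): [IRQ0] PC=2: IRET -> resume IRQ0 at PC=0 (depth now 1)
Event 24 (INT 0): INT 0 arrives: push (IRQ0, PC=0), enter IRQ0 at PC=0 (depth now 2)
Event 25 (EXEC): [IRQ0] PC=0: DEC 4 -> ACC=-8
Event 26 (EXEC): [IRQ0] PC=1: INC 2 -> ACC=-6
Event 27 (EXEC): [IRQ0] PC=2: IRET -> resume IRQ0 at PC=0 (depth now 1)
Event 28 (EXEC): [IRQ0] PC=0: DEC 4 -> ACC=-10
Event 29 (EXEC): [IRQ0] PC=1: INC 2 -> ACC=-8
Event 30 (EXEC): [IRQ0] PC=2: IRET -> resume MAIN at PC=6 (depth now 0)
Event 31 (EXEC): [MAIN] PC=6: NOP
Event 32 (EXEC): [MAIN] PC=7: HALT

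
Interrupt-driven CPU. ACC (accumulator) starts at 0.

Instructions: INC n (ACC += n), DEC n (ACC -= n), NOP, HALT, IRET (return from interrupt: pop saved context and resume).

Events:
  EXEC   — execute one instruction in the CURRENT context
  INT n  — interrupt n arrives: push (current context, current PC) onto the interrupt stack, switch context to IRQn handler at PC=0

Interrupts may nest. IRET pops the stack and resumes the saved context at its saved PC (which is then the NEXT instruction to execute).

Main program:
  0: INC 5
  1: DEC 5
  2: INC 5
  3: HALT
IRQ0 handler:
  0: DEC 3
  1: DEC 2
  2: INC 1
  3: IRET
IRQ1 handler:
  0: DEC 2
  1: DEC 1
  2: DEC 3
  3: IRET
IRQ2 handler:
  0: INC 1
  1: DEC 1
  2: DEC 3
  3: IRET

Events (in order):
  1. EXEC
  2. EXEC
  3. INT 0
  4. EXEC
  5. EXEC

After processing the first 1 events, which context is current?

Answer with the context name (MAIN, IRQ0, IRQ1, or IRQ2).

Event 1 (EXEC): [MAIN] PC=0: INC 5 -> ACC=5

Answer: MAIN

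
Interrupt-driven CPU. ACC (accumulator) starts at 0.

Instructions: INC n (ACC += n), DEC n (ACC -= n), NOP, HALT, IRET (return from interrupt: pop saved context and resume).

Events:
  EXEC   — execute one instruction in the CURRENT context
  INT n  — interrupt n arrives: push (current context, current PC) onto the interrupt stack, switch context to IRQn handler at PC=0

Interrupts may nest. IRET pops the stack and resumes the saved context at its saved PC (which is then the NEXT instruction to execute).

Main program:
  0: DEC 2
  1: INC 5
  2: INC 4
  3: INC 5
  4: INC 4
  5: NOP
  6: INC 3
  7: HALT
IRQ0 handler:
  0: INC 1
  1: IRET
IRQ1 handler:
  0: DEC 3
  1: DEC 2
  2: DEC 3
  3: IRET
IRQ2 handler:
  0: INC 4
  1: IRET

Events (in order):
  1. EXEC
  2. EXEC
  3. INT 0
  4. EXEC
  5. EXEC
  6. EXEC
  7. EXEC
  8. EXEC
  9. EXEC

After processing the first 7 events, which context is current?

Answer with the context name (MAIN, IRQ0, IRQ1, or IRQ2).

Answer: MAIN

Derivation:
Event 1 (EXEC): [MAIN] PC=0: DEC 2 -> ACC=-2
Event 2 (EXEC): [MAIN] PC=1: INC 5 -> ACC=3
Event 3 (INT 0): INT 0 arrives: push (MAIN, PC=2), enter IRQ0 at PC=0 (depth now 1)
Event 4 (EXEC): [IRQ0] PC=0: INC 1 -> ACC=4
Event 5 (EXEC): [IRQ0] PC=1: IRET -> resume MAIN at PC=2 (depth now 0)
Event 6 (EXEC): [MAIN] PC=2: INC 4 -> ACC=8
Event 7 (EXEC): [MAIN] PC=3: INC 5 -> ACC=13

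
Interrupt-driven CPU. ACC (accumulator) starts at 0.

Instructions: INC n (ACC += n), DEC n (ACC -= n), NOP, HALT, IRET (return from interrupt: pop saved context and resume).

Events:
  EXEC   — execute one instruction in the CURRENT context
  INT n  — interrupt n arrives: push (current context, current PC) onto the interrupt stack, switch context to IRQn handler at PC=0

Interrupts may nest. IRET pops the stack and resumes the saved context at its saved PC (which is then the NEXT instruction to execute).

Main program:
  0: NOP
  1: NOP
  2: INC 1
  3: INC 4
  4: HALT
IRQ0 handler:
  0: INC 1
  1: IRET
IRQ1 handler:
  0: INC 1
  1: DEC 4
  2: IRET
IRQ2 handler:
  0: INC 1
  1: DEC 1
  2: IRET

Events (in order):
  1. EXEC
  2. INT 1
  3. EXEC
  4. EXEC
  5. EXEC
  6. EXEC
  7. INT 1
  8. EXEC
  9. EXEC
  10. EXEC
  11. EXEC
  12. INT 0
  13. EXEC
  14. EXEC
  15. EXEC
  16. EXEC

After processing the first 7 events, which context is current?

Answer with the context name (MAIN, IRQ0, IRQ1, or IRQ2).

Event 1 (EXEC): [MAIN] PC=0: NOP
Event 2 (INT 1): INT 1 arrives: push (MAIN, PC=1), enter IRQ1 at PC=0 (depth now 1)
Event 3 (EXEC): [IRQ1] PC=0: INC 1 -> ACC=1
Event 4 (EXEC): [IRQ1] PC=1: DEC 4 -> ACC=-3
Event 5 (EXEC): [IRQ1] PC=2: IRET -> resume MAIN at PC=1 (depth now 0)
Event 6 (EXEC): [MAIN] PC=1: NOP
Event 7 (INT 1): INT 1 arrives: push (MAIN, PC=2), enter IRQ1 at PC=0 (depth now 1)

Answer: IRQ1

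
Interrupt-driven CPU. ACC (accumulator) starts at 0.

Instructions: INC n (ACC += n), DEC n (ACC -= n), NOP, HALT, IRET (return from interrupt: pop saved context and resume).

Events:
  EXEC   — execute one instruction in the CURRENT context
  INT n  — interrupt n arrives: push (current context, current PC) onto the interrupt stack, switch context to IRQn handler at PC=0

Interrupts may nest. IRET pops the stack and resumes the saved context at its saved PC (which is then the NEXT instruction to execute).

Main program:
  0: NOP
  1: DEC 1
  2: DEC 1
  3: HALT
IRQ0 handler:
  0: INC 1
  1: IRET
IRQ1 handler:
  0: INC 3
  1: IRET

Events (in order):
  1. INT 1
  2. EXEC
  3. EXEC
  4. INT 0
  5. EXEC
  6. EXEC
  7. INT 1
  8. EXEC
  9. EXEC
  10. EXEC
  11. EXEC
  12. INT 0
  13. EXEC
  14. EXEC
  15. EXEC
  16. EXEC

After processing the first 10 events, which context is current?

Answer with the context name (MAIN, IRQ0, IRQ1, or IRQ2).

Answer: MAIN

Derivation:
Event 1 (INT 1): INT 1 arrives: push (MAIN, PC=0), enter IRQ1 at PC=0 (depth now 1)
Event 2 (EXEC): [IRQ1] PC=0: INC 3 -> ACC=3
Event 3 (EXEC): [IRQ1] PC=1: IRET -> resume MAIN at PC=0 (depth now 0)
Event 4 (INT 0): INT 0 arrives: push (MAIN, PC=0), enter IRQ0 at PC=0 (depth now 1)
Event 5 (EXEC): [IRQ0] PC=0: INC 1 -> ACC=4
Event 6 (EXEC): [IRQ0] PC=1: IRET -> resume MAIN at PC=0 (depth now 0)
Event 7 (INT 1): INT 1 arrives: push (MAIN, PC=0), enter IRQ1 at PC=0 (depth now 1)
Event 8 (EXEC): [IRQ1] PC=0: INC 3 -> ACC=7
Event 9 (EXEC): [IRQ1] PC=1: IRET -> resume MAIN at PC=0 (depth now 0)
Event 10 (EXEC): [MAIN] PC=0: NOP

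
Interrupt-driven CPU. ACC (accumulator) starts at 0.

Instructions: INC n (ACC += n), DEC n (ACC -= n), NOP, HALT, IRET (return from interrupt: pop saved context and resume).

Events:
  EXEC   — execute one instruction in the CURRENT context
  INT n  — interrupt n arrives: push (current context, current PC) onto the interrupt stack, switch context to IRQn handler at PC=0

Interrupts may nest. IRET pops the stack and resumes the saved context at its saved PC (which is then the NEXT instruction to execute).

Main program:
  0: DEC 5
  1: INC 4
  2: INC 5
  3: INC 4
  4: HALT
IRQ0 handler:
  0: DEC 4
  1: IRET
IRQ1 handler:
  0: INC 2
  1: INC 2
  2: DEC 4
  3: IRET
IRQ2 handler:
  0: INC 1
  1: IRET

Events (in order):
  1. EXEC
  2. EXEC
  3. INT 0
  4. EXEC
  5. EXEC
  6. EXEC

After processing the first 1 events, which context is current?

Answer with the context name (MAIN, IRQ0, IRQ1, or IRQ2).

Event 1 (EXEC): [MAIN] PC=0: DEC 5 -> ACC=-5

Answer: MAIN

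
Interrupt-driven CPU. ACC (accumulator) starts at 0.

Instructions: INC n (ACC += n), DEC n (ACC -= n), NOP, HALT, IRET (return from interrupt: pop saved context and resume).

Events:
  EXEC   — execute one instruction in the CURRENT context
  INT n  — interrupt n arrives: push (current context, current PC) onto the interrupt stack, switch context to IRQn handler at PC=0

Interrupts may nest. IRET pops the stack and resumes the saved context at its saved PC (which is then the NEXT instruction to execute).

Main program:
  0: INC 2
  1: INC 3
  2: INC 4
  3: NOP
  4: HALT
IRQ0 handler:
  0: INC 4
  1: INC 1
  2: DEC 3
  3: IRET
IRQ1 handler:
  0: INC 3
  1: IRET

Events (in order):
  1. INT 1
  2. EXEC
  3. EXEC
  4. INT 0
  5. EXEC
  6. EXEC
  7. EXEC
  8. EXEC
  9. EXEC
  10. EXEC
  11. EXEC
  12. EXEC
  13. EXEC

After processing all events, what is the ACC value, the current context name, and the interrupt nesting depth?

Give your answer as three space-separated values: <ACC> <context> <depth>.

Answer: 14 MAIN 0

Derivation:
Event 1 (INT 1): INT 1 arrives: push (MAIN, PC=0), enter IRQ1 at PC=0 (depth now 1)
Event 2 (EXEC): [IRQ1] PC=0: INC 3 -> ACC=3
Event 3 (EXEC): [IRQ1] PC=1: IRET -> resume MAIN at PC=0 (depth now 0)
Event 4 (INT 0): INT 0 arrives: push (MAIN, PC=0), enter IRQ0 at PC=0 (depth now 1)
Event 5 (EXEC): [IRQ0] PC=0: INC 4 -> ACC=7
Event 6 (EXEC): [IRQ0] PC=1: INC 1 -> ACC=8
Event 7 (EXEC): [IRQ0] PC=2: DEC 3 -> ACC=5
Event 8 (EXEC): [IRQ0] PC=3: IRET -> resume MAIN at PC=0 (depth now 0)
Event 9 (EXEC): [MAIN] PC=0: INC 2 -> ACC=7
Event 10 (EXEC): [MAIN] PC=1: INC 3 -> ACC=10
Event 11 (EXEC): [MAIN] PC=2: INC 4 -> ACC=14
Event 12 (EXEC): [MAIN] PC=3: NOP
Event 13 (EXEC): [MAIN] PC=4: HALT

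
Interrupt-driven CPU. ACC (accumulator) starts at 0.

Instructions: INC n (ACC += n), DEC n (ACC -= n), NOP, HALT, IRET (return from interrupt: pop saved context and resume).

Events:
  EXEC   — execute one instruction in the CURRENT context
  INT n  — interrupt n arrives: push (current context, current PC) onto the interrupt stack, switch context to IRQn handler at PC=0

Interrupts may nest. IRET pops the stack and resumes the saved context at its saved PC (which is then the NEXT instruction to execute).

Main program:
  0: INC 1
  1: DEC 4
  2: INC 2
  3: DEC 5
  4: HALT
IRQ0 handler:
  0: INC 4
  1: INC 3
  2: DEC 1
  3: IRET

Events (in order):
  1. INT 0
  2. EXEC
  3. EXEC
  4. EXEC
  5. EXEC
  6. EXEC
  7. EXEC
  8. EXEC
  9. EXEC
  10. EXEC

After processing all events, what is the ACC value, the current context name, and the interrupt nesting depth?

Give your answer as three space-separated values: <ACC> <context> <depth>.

Answer: 0 MAIN 0

Derivation:
Event 1 (INT 0): INT 0 arrives: push (MAIN, PC=0), enter IRQ0 at PC=0 (depth now 1)
Event 2 (EXEC): [IRQ0] PC=0: INC 4 -> ACC=4
Event 3 (EXEC): [IRQ0] PC=1: INC 3 -> ACC=7
Event 4 (EXEC): [IRQ0] PC=2: DEC 1 -> ACC=6
Event 5 (EXEC): [IRQ0] PC=3: IRET -> resume MAIN at PC=0 (depth now 0)
Event 6 (EXEC): [MAIN] PC=0: INC 1 -> ACC=7
Event 7 (EXEC): [MAIN] PC=1: DEC 4 -> ACC=3
Event 8 (EXEC): [MAIN] PC=2: INC 2 -> ACC=5
Event 9 (EXEC): [MAIN] PC=3: DEC 5 -> ACC=0
Event 10 (EXEC): [MAIN] PC=4: HALT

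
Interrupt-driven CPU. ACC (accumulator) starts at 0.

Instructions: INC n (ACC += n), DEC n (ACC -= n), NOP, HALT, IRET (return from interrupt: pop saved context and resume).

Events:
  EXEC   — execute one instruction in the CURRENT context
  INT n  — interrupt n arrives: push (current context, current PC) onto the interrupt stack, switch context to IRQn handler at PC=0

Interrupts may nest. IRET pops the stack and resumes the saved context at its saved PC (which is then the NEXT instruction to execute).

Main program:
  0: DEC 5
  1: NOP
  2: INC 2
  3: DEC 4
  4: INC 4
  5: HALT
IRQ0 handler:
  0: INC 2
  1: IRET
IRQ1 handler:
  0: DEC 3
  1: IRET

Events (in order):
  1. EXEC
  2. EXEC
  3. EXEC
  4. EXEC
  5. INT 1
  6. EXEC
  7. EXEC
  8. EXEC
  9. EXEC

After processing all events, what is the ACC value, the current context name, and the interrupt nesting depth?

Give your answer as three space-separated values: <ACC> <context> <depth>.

Event 1 (EXEC): [MAIN] PC=0: DEC 5 -> ACC=-5
Event 2 (EXEC): [MAIN] PC=1: NOP
Event 3 (EXEC): [MAIN] PC=2: INC 2 -> ACC=-3
Event 4 (EXEC): [MAIN] PC=3: DEC 4 -> ACC=-7
Event 5 (INT 1): INT 1 arrives: push (MAIN, PC=4), enter IRQ1 at PC=0 (depth now 1)
Event 6 (EXEC): [IRQ1] PC=0: DEC 3 -> ACC=-10
Event 7 (EXEC): [IRQ1] PC=1: IRET -> resume MAIN at PC=4 (depth now 0)
Event 8 (EXEC): [MAIN] PC=4: INC 4 -> ACC=-6
Event 9 (EXEC): [MAIN] PC=5: HALT

Answer: -6 MAIN 0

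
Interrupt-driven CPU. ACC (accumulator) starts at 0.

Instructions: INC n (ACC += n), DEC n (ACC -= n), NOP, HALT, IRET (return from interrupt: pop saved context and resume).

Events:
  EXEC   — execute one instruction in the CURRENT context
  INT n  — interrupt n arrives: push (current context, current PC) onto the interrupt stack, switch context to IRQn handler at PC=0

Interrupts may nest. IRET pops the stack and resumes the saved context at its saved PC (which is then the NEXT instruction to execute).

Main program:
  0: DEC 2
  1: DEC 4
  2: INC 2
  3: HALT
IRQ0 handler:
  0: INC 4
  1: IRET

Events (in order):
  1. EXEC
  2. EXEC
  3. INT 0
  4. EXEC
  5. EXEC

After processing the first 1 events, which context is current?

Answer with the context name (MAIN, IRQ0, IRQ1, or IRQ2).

Event 1 (EXEC): [MAIN] PC=0: DEC 2 -> ACC=-2

Answer: MAIN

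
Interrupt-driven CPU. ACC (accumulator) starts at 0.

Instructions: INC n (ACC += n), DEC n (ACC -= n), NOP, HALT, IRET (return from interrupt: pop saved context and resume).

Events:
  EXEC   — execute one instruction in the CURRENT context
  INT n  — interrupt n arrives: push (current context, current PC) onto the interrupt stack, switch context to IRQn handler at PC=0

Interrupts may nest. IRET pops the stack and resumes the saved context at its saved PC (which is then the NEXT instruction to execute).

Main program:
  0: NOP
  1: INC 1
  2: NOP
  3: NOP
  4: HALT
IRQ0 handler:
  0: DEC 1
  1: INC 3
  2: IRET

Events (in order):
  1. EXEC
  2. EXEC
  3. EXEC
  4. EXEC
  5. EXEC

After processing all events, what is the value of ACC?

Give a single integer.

Answer: 1

Derivation:
Event 1 (EXEC): [MAIN] PC=0: NOP
Event 2 (EXEC): [MAIN] PC=1: INC 1 -> ACC=1
Event 3 (EXEC): [MAIN] PC=2: NOP
Event 4 (EXEC): [MAIN] PC=3: NOP
Event 5 (EXEC): [MAIN] PC=4: HALT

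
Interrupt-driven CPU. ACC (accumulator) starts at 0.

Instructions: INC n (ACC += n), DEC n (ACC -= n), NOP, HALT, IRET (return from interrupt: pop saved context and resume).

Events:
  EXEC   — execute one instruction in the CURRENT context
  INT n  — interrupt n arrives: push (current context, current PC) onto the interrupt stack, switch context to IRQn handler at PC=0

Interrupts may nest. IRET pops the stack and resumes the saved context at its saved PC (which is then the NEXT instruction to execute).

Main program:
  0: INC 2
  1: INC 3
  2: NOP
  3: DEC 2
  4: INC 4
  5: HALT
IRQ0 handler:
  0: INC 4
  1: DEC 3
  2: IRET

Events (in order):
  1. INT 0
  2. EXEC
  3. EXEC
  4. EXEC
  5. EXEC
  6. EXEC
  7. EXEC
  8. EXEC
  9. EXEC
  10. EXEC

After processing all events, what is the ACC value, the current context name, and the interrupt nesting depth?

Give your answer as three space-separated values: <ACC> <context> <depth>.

Answer: 8 MAIN 0

Derivation:
Event 1 (INT 0): INT 0 arrives: push (MAIN, PC=0), enter IRQ0 at PC=0 (depth now 1)
Event 2 (EXEC): [IRQ0] PC=0: INC 4 -> ACC=4
Event 3 (EXEC): [IRQ0] PC=1: DEC 3 -> ACC=1
Event 4 (EXEC): [IRQ0] PC=2: IRET -> resume MAIN at PC=0 (depth now 0)
Event 5 (EXEC): [MAIN] PC=0: INC 2 -> ACC=3
Event 6 (EXEC): [MAIN] PC=1: INC 3 -> ACC=6
Event 7 (EXEC): [MAIN] PC=2: NOP
Event 8 (EXEC): [MAIN] PC=3: DEC 2 -> ACC=4
Event 9 (EXEC): [MAIN] PC=4: INC 4 -> ACC=8
Event 10 (EXEC): [MAIN] PC=5: HALT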